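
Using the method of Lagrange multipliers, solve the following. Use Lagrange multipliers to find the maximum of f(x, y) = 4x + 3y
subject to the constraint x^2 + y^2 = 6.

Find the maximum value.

Set up Lagrange conditions: grad f = lambda * grad g
  4 = 2*lambda*x
  3 = 2*lambda*y
From these: x/y = 4/3, so x = 4t, y = 3t for some t.
Substitute into constraint: (4t)^2 + (3t)^2 = 6
  t^2 * 25 = 6
  t = sqrt(6/25)
Maximum = 4*x + 3*y = (4^2 + 3^2)*t = 25 * sqrt(6/25) = sqrt(150)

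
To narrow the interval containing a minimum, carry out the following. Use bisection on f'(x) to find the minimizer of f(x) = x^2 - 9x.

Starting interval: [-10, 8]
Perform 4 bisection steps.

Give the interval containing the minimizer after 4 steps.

Finding critical point of f(x) = x^2 - 9x using bisection on f'(x) = 2x + -9.
f'(x) = 0 when x = 9/2.
Starting interval: [-10, 8]
Step 1: mid = -1, f'(mid) = -11, new interval = [-1, 8]
Step 2: mid = 7/2, f'(mid) = -2, new interval = [7/2, 8]
Step 3: mid = 23/4, f'(mid) = 5/2, new interval = [7/2, 23/4]
Step 4: mid = 37/8, f'(mid) = 1/4, new interval = [7/2, 37/8]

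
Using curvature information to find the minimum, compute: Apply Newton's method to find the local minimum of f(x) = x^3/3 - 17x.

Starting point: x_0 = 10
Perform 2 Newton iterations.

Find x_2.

f(x) = x^3/3 - 17x
f'(x) = x^2 - 17, f''(x) = 2x
Newton update: x_{n+1} = x_n - (x_n^2 - 17)/(2*x_n)
Step 1: x_0 = 10, f'=83, f''=20, x_1 = 117/20
Step 2: x_1 = 117/20, f'=6889/400, f''=117/10, x_2 = 20489/4680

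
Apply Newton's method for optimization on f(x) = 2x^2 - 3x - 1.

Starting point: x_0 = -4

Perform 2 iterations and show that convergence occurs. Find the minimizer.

f(x) = 2x^2 - 3x - 1, f'(x) = 4x + (-3), f''(x) = 4
Step 1: f'(-4) = -19, x_1 = -4 - -19/4 = 3/4
Step 2: f'(3/4) = 0, x_2 = 3/4 (converged)
Newton's method converges in 1 step for quadratics.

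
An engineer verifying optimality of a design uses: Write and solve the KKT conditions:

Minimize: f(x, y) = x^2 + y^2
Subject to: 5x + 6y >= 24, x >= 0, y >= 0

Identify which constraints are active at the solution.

KKT conditions for min x^2 + y^2 s.t. 5x + 6y >= 24, x >= 0, y >= 0:
Stationarity: 2x = mu*5 + mu_x, 2y = mu*6 + mu_y, with mu, mu_x, mu_y >= 0
Complementary slackness: mu*(5x + 6y - 24) = 0, mu_x*x = 0, mu_y*y = 0
(0, 0) is infeasible (5*0 + 6*0 < 24), so if mu = 0 stationarity would force x = mu_x/2 >= 0, y = mu_y/2 >= 0 with mu_x*x = mu_y*y = 0, i.e. x = y = 0: contradiction. Hence mu > 0 and 5x + 6y = 24 is active.
Try x > 0, y > 0 (so mu_x = mu_y = 0): x = 5*mu/2, y = 6*mu/2
Substitute: 5*(5*mu/2) + 6*(6*mu/2) = 24
  mu*61/2 = 24 => mu = 48/61
x* = 120/61 > 0, y* = 144/61 > 0, consistent with mu_x = mu_y = 0.
f is convex and the constraints are linear, so this KKT point is the global minimum.
f* = 576/61
Active constraints: 5x + 6y >= 24 (holds with equality, mu = 48/61 > 0); x >= 0 and y >= 0 are inactive (mu_x = mu_y = 0).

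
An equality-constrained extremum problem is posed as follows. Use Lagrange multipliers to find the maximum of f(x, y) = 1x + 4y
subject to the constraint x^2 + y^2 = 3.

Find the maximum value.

Set up Lagrange conditions: grad f = lambda * grad g
  1 = 2*lambda*x
  4 = 2*lambda*y
From these: x/y = 1/4, so x = 1t, y = 4t for some t.
Substitute into constraint: (1t)^2 + (4t)^2 = 3
  t^2 * 17 = 3
  t = sqrt(3/17)
Maximum = 1*x + 4*y = (1^2 + 4^2)*t = 17 * sqrt(3/17) = sqrt(51)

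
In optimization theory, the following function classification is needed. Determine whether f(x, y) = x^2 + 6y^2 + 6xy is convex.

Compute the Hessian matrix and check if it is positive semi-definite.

f(x,y) = x^2 + 6y^2 + 6xy
Hessian H = [[2, 6], [6, 12]]
trace(H) = 14, det(H) = -12
Eigenvalues: (14 +/- sqrt(244)) / 2 = 14.81, -0.8102
Since not both eigenvalues positive, f is neither convex nor concave.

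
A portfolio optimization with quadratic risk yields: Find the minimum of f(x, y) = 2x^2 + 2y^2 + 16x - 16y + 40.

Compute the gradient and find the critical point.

f(x,y) = 2x^2 + 2y^2 + 16x - 16y + 40
df/dx = 4x + (16) = 0  =>  x = -4
df/dy = 4y + (-16) = 0  =>  y = 4
f(-4, 4) = 2*(-4)^2 + 2*(4)^2 + 16*(-4) + -16*(4) + 40 = -24
Hessian is diagonal with entries 4, 4 > 0, so this is a minimum.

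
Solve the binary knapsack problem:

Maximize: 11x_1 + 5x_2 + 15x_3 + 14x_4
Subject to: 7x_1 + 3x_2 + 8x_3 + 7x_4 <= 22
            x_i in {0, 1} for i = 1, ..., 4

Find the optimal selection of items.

Items: item 1 (v=11, w=7), item 2 (v=5, w=3), item 3 (v=15, w=8), item 4 (v=14, w=7)
Capacity: 22
Checking all 16 subsets (w = total weight, v = total value):
  {}: w = 0, v = 0
  {1}: w = 7, v = 11
  {2}: w = 3, v = 5
  {3}: w = 8, v = 15
  {4}: w = 7, v = 14
  {1, 2}: w = 10, v = 16
  {1, 3}: w = 15, v = 26
  {1, 4}: w = 14, v = 25
  {2, 3}: w = 11, v = 20
  {2, 4}: w = 10, v = 19
  {3, 4}: w = 15, v = 29
  {1, 2, 3}: w = 18, v = 31
  {1, 2, 4}: w = 17, v = 30
  {1, 3, 4}: w = 22, v = 40
  {2, 3, 4}: w = 18, v = 34
  {1, 2, 3, 4}: w = 25 > 22, infeasible
Best feasible subset: items [1, 3, 4]
Total weight: 22 <= 22, total value: 40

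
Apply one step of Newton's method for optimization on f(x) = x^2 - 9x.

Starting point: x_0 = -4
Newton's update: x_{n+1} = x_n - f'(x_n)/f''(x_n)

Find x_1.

f(x) = x^2 - 9x
f'(x) = 2x + (-9), f''(x) = 2
Newton step: x_1 = x_0 - f'(x_0)/f''(x_0)
f'(-4) = -17
x_1 = -4 - -17/2 = 9/2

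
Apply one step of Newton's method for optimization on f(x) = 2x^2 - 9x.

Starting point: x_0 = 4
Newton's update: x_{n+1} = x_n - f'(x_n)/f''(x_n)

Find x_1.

f(x) = 2x^2 - 9x
f'(x) = 4x + (-9), f''(x) = 4
Newton step: x_1 = x_0 - f'(x_0)/f''(x_0)
f'(4) = 7
x_1 = 4 - 7/4 = 9/4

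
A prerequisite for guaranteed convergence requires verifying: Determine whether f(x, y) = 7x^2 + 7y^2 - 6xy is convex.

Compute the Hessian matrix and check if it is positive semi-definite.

f(x,y) = 7x^2 + 7y^2 - 6xy
Hessian H = [[14, -6], [-6, 14]]
trace(H) = 28, det(H) = 160
Eigenvalues: (28 +/- sqrt(144)) / 2 = 20, 8
Since both eigenvalues > 0, f is convex.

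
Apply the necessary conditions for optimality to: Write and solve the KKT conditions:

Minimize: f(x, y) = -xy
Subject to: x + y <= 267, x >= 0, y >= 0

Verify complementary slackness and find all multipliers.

Problem: min -xy s.t. x + y <= 267 (multiplier lambda), x >= 0 (mu_x), y >= 0 (mu_y)
KKT stationarity: -y + lambda - mu_x = 0, -x + lambda - mu_y = 0, with lambda, mu_x, mu_y >= 0
Complementary slackness: lambda*(x + y - 267) = 0, mu_x*x = 0, mu_y*y = 0
If lambda = 0: y = -mu_x <= 0 and x = -mu_y <= 0 force x = y = 0 with f = 0; but x = y = 267/2 is feasible with f = -71289/4 < 0, so this is not the minimum. Hence lambda > 0 and x + y = 267.
Try x > 0, y > 0 (so mu_x = mu_y = 0): y = lambda, x = lambda => x = y = lambda
x + y = 267 => 2*lambda = 267 => lambda = 267/2
x* = y* = 267/2 > 0, consistent with mu_x = mu_y = 0.
(Any feasible point with x = 0 or y = 0 has f = 0 > -71289/4, so the minimum is not on those boundaries.)
min(-xy) = -71289/4 (i.e. max xy = 71289/4)
Multipliers: lambda = 267/2, mu_x = 0, mu_y = 0
Complementary slackness: lambda*(x + y - 267) = 267/2*(267/2 + 267/2 - 267) = 0, mu_x*x = 0*267/2 = 0, mu_y*y = 0*267/2 = 0. Satisfied.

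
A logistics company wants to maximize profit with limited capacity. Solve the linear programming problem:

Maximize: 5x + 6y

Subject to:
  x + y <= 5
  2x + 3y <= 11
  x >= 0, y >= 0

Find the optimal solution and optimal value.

Feasible vertices: (0, 0), (0, 11/3), (4, 1), (5, 0)
Objective 5x + 6y at each:
  (0, 0): 0
  (0, 11/3): 22
  (4, 1): 26
  (5, 0): 25
Maximum is 26 at (4, 1).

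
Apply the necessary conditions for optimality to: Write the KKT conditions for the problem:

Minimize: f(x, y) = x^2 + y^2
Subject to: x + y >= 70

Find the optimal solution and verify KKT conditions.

KKT conditions for min x^2 + y^2 s.t. x + y >= 70:
Stationarity: 2x = mu, 2y = mu
So x = y = mu/2.
Complementary slackness: mu*(x + y - 70) = 0
Primal feasibility: x + y >= 70; dual feasibility: mu >= 0
If mu = 0 then x = y = 0, but 0 + 0 < 70 is infeasible, so the constraint is active.
Constraint active: x + y = 2*(mu/2) = 70 => mu = 70
x = y = 35, f = 2450
Verify: stationarity 2*35 = 70 = mu; primal 35 + 35 = 70 >= 70; dual mu = 70 >= 0; complementary slackness 70*(70 - 70) = 0. All KKT conditions hold.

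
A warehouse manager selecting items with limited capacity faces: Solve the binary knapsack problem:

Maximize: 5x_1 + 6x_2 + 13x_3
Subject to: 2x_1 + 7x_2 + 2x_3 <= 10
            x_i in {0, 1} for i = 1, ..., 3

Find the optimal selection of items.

Items: item 1 (v=5, w=2), item 2 (v=6, w=7), item 3 (v=13, w=2)
Capacity: 10
Checking all 8 subsets (w = total weight, v = total value):
  {}: w = 0, v = 0
  {1}: w = 2, v = 5
  {2}: w = 7, v = 6
  {3}: w = 2, v = 13
  {1, 2}: w = 9, v = 11
  {1, 3}: w = 4, v = 18
  {2, 3}: w = 9, v = 19
  {1, 2, 3}: w = 11 > 10, infeasible
Best feasible subset: items [2, 3]
Total weight: 9 <= 10, total value: 19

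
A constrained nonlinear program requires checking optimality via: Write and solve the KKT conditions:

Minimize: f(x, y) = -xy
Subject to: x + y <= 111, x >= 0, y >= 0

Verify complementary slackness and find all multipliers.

Problem: min -xy s.t. x + y <= 111 (multiplier lambda), x >= 0 (mu_x), y >= 0 (mu_y)
KKT stationarity: -y + lambda - mu_x = 0, -x + lambda - mu_y = 0, with lambda, mu_x, mu_y >= 0
Complementary slackness: lambda*(x + y - 111) = 0, mu_x*x = 0, mu_y*y = 0
If lambda = 0: y = -mu_x <= 0 and x = -mu_y <= 0 force x = y = 0 with f = 0; but x = y = 111/2 is feasible with f = -12321/4 < 0, so this is not the minimum. Hence lambda > 0 and x + y = 111.
Try x > 0, y > 0 (so mu_x = mu_y = 0): y = lambda, x = lambda => x = y = lambda
x + y = 111 => 2*lambda = 111 => lambda = 111/2
x* = y* = 111/2 > 0, consistent with mu_x = mu_y = 0.
(Any feasible point with x = 0 or y = 0 has f = 0 > -12321/4, so the minimum is not on those boundaries.)
min(-xy) = -12321/4 (i.e. max xy = 12321/4)
Multipliers: lambda = 111/2, mu_x = 0, mu_y = 0
Complementary slackness: lambda*(x + y - 111) = 111/2*(111/2 + 111/2 - 111) = 0, mu_x*x = 0*111/2 = 0, mu_y*y = 0*111/2 = 0. Satisfied.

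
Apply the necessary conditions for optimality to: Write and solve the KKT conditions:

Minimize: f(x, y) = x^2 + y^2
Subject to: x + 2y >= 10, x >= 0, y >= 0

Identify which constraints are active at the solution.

KKT conditions for min x^2 + y^2 s.t. 1x + 2y >= 10, x >= 0, y >= 0:
Stationarity: 2x = mu*1 + mu_x, 2y = mu*2 + mu_y, with mu, mu_x, mu_y >= 0
Complementary slackness: mu*(x + 2y - 10) = 0, mu_x*x = 0, mu_y*y = 0
(0, 0) is infeasible (1*0 + 2*0 < 10), so if mu = 0 stationarity would force x = mu_x/2 >= 0, y = mu_y/2 >= 0 with mu_x*x = mu_y*y = 0, i.e. x = y = 0: contradiction. Hence mu > 0 and x + 2y = 10 is active.
Try x > 0, y > 0 (so mu_x = mu_y = 0): x = 1*mu/2, y = 2*mu/2
Substitute: 1*(1*mu/2) + 2*(2*mu/2) = 10
  mu*5/2 = 10 => mu = 4
x* = 2 > 0, y* = 4 > 0, consistent with mu_x = mu_y = 0.
f is convex and the constraints are linear, so this KKT point is the global minimum.
f* = 20
Active constraints: x + 2y >= 10 (holds with equality, mu = 4 > 0); x >= 0 and y >= 0 are inactive (mu_x = mu_y = 0).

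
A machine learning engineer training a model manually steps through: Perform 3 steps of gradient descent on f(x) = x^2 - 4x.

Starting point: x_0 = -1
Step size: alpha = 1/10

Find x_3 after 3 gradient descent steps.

f(x) = x^2 - 4x, f'(x) = 2x + (-4)
Step 1: f'(-1) = -6, x_1 = -1 - 1/10 * -6 = -2/5
Step 2: f'(-2/5) = -24/5, x_2 = -2/5 - 1/10 * -24/5 = 2/25
Step 3: f'(2/25) = -96/25, x_3 = 2/25 - 1/10 * -96/25 = 58/125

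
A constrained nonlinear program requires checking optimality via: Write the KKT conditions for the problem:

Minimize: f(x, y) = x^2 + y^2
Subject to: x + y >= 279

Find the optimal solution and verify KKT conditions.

KKT conditions for min x^2 + y^2 s.t. x + y >= 279:
Stationarity: 2x = mu, 2y = mu
So x = y = mu/2.
Complementary slackness: mu*(x + y - 279) = 0
Primal feasibility: x + y >= 279; dual feasibility: mu >= 0
If mu = 0 then x = y = 0, but 0 + 0 < 279 is infeasible, so the constraint is active.
Constraint active: x + y = 2*(mu/2) = 279 => mu = 279
x = y = 279/2, f = 77841/2
Verify: stationarity 2*(279/2) = 279 = mu; primal 279/2 + 279/2 = 279 >= 279; dual mu = 279 >= 0; complementary slackness 279*(279 - 279) = 0. All KKT conditions hold.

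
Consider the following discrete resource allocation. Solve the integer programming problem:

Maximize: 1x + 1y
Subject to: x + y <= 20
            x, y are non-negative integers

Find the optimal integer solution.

Objective: 1x + 1y, constraint: x + y <= 20
Coefficient of x is 1 >= coefficient of y is 1, so allocate the entire budget to x.
Optimal: x = 20, y = 0, value = 20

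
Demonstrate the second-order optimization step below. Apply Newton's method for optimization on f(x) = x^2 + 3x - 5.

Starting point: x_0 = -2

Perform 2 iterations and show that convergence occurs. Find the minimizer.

f(x) = x^2 + 3x - 5, f'(x) = 2x + (3), f''(x) = 2
Step 1: f'(-2) = -1, x_1 = -2 - -1/2 = -3/2
Step 2: f'(-3/2) = 0, x_2 = -3/2 (converged)
Newton's method converges in 1 step for quadratics.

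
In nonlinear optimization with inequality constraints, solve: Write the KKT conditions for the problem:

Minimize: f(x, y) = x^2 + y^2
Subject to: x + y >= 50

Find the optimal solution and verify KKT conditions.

KKT conditions for min x^2 + y^2 s.t. x + y >= 50:
Stationarity: 2x = mu, 2y = mu
So x = y = mu/2.
Complementary slackness: mu*(x + y - 50) = 0
Primal feasibility: x + y >= 50; dual feasibility: mu >= 0
If mu = 0 then x = y = 0, but 0 + 0 < 50 is infeasible, so the constraint is active.
Constraint active: x + y = 2*(mu/2) = 50 => mu = 50
x = y = 25, f = 1250
Verify: stationarity 2*25 = 50 = mu; primal 25 + 25 = 50 >= 50; dual mu = 50 >= 0; complementary slackness 50*(50 - 50) = 0. All KKT conditions hold.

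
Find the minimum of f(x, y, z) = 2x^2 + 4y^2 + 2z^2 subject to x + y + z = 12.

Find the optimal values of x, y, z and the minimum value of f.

Using Lagrange multipliers on f = 2x^2 + 4y^2 + 2z^2 with constraint x + y + z = 12:
Conditions: 2*2*x = lambda, 2*4*y = lambda, 2*2*z = lambda
So x = lambda/4, y = lambda/8, z = lambda/4
Substituting into constraint: lambda * (5/8) = 12
lambda = 96/5
x = 24/5, y = 12/5, z = 24/5
Minimum value = 576/5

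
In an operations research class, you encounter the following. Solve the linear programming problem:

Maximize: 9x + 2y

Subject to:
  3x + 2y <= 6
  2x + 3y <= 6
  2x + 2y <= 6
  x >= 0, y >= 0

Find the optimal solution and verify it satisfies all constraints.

Feasible vertices: (0, 0), (0, 2), (6/5, 6/5), (2, 0)
Objective 9x + 2y at each vertex:
  (0, 0): 0
  (0, 2): 4
  (6/5, 6/5): 66/5
  (2, 0): 18
Maximum is 18 at (2, 0).
Verify constraints at (x, y) = (2, 0):
  3*2 + 2*0 = 6 <= 6 (active)
  2*2 + 3*0 = 4 <= 6
  2*2 + 2*0 = 4 <= 6
  x = 2 >= 0, y = 0 >= 0. All constraints satisfied.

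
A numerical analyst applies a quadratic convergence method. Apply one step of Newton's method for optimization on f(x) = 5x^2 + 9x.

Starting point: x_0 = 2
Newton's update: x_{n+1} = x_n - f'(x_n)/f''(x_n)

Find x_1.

f(x) = 5x^2 + 9x
f'(x) = 10x + (9), f''(x) = 10
Newton step: x_1 = x_0 - f'(x_0)/f''(x_0)
f'(2) = 29
x_1 = 2 - 29/10 = -9/10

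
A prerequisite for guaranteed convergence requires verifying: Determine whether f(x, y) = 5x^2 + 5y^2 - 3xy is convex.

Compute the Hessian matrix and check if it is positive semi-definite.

f(x,y) = 5x^2 + 5y^2 - 3xy
Hessian H = [[10, -3], [-3, 10]]
trace(H) = 20, det(H) = 91
Eigenvalues: (20 +/- sqrt(36)) / 2 = 13, 7
Since both eigenvalues > 0, f is convex.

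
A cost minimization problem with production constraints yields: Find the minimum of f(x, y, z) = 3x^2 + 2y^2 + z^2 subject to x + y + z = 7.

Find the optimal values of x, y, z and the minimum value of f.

Using Lagrange multipliers on f = 3x^2 + 2y^2 + z^2 with constraint x + y + z = 7:
Conditions: 2*3*x = lambda, 2*2*y = lambda, 2*1*z = lambda
So x = lambda/6, y = lambda/4, z = lambda/2
Substituting into constraint: lambda * (11/12) = 7
lambda = 84/11
x = 14/11, y = 21/11, z = 42/11
Minimum value = 294/11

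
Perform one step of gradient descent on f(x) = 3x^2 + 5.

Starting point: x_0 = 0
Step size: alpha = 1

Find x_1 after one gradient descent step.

f(x) = 3x^2 + 5
f'(x) = 6x + 0
f'(0) = 6*0 + (0) = 0
x_1 = x_0 - alpha * f'(x_0) = 0 - 1 * 0 = 0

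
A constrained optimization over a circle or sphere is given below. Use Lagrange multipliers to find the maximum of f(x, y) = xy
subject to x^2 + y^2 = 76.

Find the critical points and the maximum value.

Lagrange conditions: y = 2*lambda*x and x = 2*lambda*y
If x = 0 then y = 0, violating the constraint, so x, y != 0.
Dividing: y/x = x/y => x^2 = y^2 => y = x or y = -x
Constraint: 2x^2 = 76 => x^2 = 38 => x = +/-sqrt(38)
Critical points: (sqrt(38), sqrt(38)), (-sqrt(38), -sqrt(38)), (sqrt(38), -sqrt(38)), (-sqrt(38), sqrt(38))
  y = x:  xy = x^2 = 38  at (sqrt(38), sqrt(38)) and (-sqrt(38), -sqrt(38))
  y = -x: xy = -x^2 = -38 at (sqrt(38), -sqrt(38)) and (-sqrt(38), sqrt(38))
Maximum xy = 38 at (sqrt(38), sqrt(38)) and (-sqrt(38), -sqrt(38))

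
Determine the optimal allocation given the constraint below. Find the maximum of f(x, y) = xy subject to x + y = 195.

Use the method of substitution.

Substitute y = 195 - x into f(x,y) = xy:
g(x) = x(195 - x) = 195x - x^2
g'(x) = 195 - 2x = 0  =>  x = 195/2
y = 195 - 195/2 = 195/2
Maximum value = (195/2) * (195/2) = 38025/4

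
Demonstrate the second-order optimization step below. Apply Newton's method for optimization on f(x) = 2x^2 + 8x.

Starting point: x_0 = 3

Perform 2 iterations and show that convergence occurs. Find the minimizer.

f(x) = 2x^2 + 8x, f'(x) = 4x + (8), f''(x) = 4
Step 1: f'(3) = 20, x_1 = 3 - 20/4 = -2
Step 2: f'(-2) = 0, x_2 = -2 (converged)
Newton's method converges in 1 step for quadratics.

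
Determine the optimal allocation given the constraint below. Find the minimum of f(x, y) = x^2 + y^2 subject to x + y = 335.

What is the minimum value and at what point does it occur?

Substitute y = 335 - x into f(x,y) = x^2 + y^2:
g(x) = x^2 + (335 - x)^2 = 2x^2 - 670x + 112225
g'(x) = 4x - 670 = 0  =>  x = 335/2
y = 335 - 335/2 = 335/2
Minimum value = (335/2)^2 + (335/2)^2 = 112225/2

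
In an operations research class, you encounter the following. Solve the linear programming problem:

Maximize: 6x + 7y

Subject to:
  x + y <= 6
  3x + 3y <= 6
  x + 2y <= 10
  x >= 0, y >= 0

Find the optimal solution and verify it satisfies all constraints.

Feasible vertices: (0, 0), (0, 2), (2, 0)
Objective 6x + 7y at each vertex:
  (0, 0): 0
  (0, 2): 14
  (2, 0): 12
Maximum is 14 at (0, 2).
Verify constraints at (x, y) = (0, 2):
  1*0 + 1*2 = 2 <= 6
  3*0 + 3*2 = 6 <= 6 (active)
  1*0 + 2*2 = 4 <= 10
  x = 0 >= 0, y = 2 >= 0. All constraints satisfied.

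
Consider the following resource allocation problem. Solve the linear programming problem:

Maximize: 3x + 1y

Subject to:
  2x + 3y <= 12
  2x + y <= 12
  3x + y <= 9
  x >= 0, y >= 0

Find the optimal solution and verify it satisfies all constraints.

Feasible vertices: (0, 0), (0, 4), (15/7, 18/7), (3, 0)
Objective 3x + 1y at each vertex:
  (0, 0): 0
  (0, 4): 4
  (15/7, 18/7): 9
  (3, 0): 9
Maximum is 9 at (15/7, 18/7).
Verify constraints at (x, y) = (15/7, 18/7):
  2*(15/7) + 3*(18/7) = 12 <= 12 (active)
  2*(15/7) + 1*(18/7) = 48/7 <= 12
  3*(15/7) + 1*(18/7) = 9 <= 9 (active)
  x = 15/7 >= 0, y = 18/7 >= 0. All constraints satisfied.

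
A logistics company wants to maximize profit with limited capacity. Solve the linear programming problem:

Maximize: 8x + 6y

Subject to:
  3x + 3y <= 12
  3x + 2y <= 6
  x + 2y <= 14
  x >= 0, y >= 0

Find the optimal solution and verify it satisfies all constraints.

Feasible vertices: (0, 0), (0, 3), (2, 0)
Objective 8x + 6y at each vertex:
  (0, 0): 0
  (0, 3): 18
  (2, 0): 16
Maximum is 18 at (0, 3).
Verify constraints at (x, y) = (0, 3):
  3*0 + 3*3 = 9 <= 12
  3*0 + 2*3 = 6 <= 6 (active)
  1*0 + 2*3 = 6 <= 14
  x = 0 >= 0, y = 3 >= 0. All constraints satisfied.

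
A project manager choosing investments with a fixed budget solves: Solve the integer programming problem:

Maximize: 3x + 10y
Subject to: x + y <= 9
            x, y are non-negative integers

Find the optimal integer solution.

Objective: 3x + 10y, constraint: x + y <= 9
Coefficient of y is 10 > coefficient of x is 3, so allocate the entire budget to y.
Optimal: x = 0, y = 9, value = 90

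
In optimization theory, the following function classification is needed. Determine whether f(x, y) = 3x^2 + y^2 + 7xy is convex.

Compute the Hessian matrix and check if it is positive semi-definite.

f(x,y) = 3x^2 + y^2 + 7xy
Hessian H = [[6, 7], [7, 2]]
trace(H) = 8, det(H) = -37
Eigenvalues: (8 +/- sqrt(212)) / 2 = 11.28, -3.28
Since not both eigenvalues positive, f is neither convex nor concave.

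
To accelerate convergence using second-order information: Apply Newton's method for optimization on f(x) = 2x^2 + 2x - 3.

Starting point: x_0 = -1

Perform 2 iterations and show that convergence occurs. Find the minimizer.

f(x) = 2x^2 + 2x - 3, f'(x) = 4x + (2), f''(x) = 4
Step 1: f'(-1) = -2, x_1 = -1 - -2/4 = -1/2
Step 2: f'(-1/2) = 0, x_2 = -1/2 (converged)
Newton's method converges in 1 step for quadratics.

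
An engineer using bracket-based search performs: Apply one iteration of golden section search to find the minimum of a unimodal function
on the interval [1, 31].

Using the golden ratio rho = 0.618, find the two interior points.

Golden section search on [1, 31].
Golden ratio rho = 0.618 (approx).
Interior points:
  x_1 = 1 + (1-0.618)*30 = 12.4600
  x_2 = 1 + 0.618*30 = 19.5400
Compare f(x_1) and f(x_2) to determine which subinterval to keep.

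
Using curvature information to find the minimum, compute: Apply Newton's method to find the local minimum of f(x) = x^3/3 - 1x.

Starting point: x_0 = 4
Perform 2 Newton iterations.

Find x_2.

f(x) = x^3/3 - 1x
f'(x) = x^2 - 1, f''(x) = 2x
Newton update: x_{n+1} = x_n - (x_n^2 - 1)/(2*x_n)
Step 1: x_0 = 4, f'=15, f''=8, x_1 = 17/8
Step 2: x_1 = 17/8, f'=225/64, f''=17/4, x_2 = 353/272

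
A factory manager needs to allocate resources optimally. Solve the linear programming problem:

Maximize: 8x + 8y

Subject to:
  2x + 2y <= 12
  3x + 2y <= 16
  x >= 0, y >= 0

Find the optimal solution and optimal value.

Feasible vertices: (0, 0), (0, 6), (4, 2), (16/3, 0)
Objective 8x + 8y at each:
  (0, 0): 0
  (0, 6): 48
  (4, 2): 48
  (16/3, 0): 128/3
Maximum is 48 at (0, 6).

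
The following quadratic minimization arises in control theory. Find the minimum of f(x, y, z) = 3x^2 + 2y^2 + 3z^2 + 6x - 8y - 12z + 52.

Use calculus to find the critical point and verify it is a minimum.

f(x,y,z) = 3x^2 + 2y^2 + 3z^2 + 6x - 8y - 12z + 52
df/dx = 6x + (6) = 0 => x = -1
df/dy = 4y + (-8) = 0 => y = 2
df/dz = 6z + (-12) = 0 => z = 2
f(-1,2,2) = 3*(-1)^2 + 2*(2)^2 + 3*(2)^2 + 6*(-1) + -8*(2) + -12*(2) + 52 = 29
Hessian is diagonal with entries 6, 4, 6 > 0, confirmed minimum.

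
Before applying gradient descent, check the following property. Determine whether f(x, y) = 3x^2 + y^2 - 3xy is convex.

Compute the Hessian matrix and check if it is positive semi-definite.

f(x,y) = 3x^2 + y^2 - 3xy
Hessian H = [[6, -3], [-3, 2]]
trace(H) = 8, det(H) = 3
Eigenvalues: (8 +/- sqrt(52)) / 2 = 7.606, 0.3944
Since both eigenvalues > 0, f is convex.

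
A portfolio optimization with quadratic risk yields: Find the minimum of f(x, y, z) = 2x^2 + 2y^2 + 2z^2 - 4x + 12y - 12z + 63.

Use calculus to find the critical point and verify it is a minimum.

f(x,y,z) = 2x^2 + 2y^2 + 2z^2 - 4x + 12y - 12z + 63
df/dx = 4x + (-4) = 0 => x = 1
df/dy = 4y + (12) = 0 => y = -3
df/dz = 4z + (-12) = 0 => z = 3
f(1,-3,3) = 2*(1)^2 + 2*(-3)^2 + 2*(3)^2 + -4*(1) + 12*(-3) + -12*(3) + 63 = 25
Hessian is diagonal with entries 4, 4, 4 > 0, confirmed minimum.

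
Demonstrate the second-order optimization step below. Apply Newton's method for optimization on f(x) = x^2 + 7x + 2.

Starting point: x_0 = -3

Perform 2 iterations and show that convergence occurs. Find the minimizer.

f(x) = x^2 + 7x + 2, f'(x) = 2x + (7), f''(x) = 2
Step 1: f'(-3) = 1, x_1 = -3 - 1/2 = -7/2
Step 2: f'(-7/2) = 0, x_2 = -7/2 (converged)
Newton's method converges in 1 step for quadratics.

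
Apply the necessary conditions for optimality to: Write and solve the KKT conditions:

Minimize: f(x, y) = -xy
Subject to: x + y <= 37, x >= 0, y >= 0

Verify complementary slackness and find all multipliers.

Problem: min -xy s.t. x + y <= 37 (multiplier lambda), x >= 0 (mu_x), y >= 0 (mu_y)
KKT stationarity: -y + lambda - mu_x = 0, -x + lambda - mu_y = 0, with lambda, mu_x, mu_y >= 0
Complementary slackness: lambda*(x + y - 37) = 0, mu_x*x = 0, mu_y*y = 0
If lambda = 0: y = -mu_x <= 0 and x = -mu_y <= 0 force x = y = 0 with f = 0; but x = y = 37/2 is feasible with f = -1369/4 < 0, so this is not the minimum. Hence lambda > 0 and x + y = 37.
Try x > 0, y > 0 (so mu_x = mu_y = 0): y = lambda, x = lambda => x = y = lambda
x + y = 37 => 2*lambda = 37 => lambda = 37/2
x* = y* = 37/2 > 0, consistent with mu_x = mu_y = 0.
(Any feasible point with x = 0 or y = 0 has f = 0 > -1369/4, so the minimum is not on those boundaries.)
min(-xy) = -1369/4 (i.e. max xy = 1369/4)
Multipliers: lambda = 37/2, mu_x = 0, mu_y = 0
Complementary slackness: lambda*(x + y - 37) = 37/2*(37/2 + 37/2 - 37) = 0, mu_x*x = 0*37/2 = 0, mu_y*y = 0*37/2 = 0. Satisfied.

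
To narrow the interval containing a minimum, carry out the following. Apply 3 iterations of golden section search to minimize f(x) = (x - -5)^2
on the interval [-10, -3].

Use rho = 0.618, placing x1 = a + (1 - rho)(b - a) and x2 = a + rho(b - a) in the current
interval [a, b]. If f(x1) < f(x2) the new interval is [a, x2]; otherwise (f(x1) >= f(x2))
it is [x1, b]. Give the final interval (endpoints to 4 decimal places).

Golden section search for min of f(x) = (x - -5)^2 on [-10, -3].
Each step: x1 = a + (1 - rho)(b - a), x2 = a + rho(b - a); if f(x1) < f(x2) keep [a, x2], otherwise keep [x1, b].
Step 1: [-10.0000, -3.0000], x1=-7.3260 (f=5.4103), x2=-5.6740 (f=0.4543); f(x1) > f(x2) => keep [-7.3260, -3.0000]
Step 2: [-7.3260, -3.0000], x1=-5.6735 (f=0.4536), x2=-4.6525 (f=0.1207); f(x1) > f(x2) => keep [-5.6735, -3.0000]
Step 3: [-5.6735, -3.0000], x1=-4.6522 (f=0.1210), x2=-4.0213 (f=0.9579); f(x1) < f(x2) => keep [-5.6735, -4.0213]
Final interval: [-5.6735, -4.0213]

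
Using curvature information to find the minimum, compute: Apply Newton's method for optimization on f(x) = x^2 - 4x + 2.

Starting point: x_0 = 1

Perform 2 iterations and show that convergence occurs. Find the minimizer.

f(x) = x^2 - 4x + 2, f'(x) = 2x + (-4), f''(x) = 2
Step 1: f'(1) = -2, x_1 = 1 - -2/2 = 2
Step 2: f'(2) = 0, x_2 = 2 (converged)
Newton's method converges in 1 step for quadratics.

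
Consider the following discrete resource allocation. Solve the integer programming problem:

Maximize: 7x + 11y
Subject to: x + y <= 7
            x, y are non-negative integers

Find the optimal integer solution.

Objective: 7x + 11y, constraint: x + y <= 7
Coefficient of y is 11 > coefficient of x is 7, so allocate the entire budget to y.
Optimal: x = 0, y = 7, value = 77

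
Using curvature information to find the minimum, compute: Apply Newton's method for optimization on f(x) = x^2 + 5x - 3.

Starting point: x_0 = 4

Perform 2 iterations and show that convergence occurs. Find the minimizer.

f(x) = x^2 + 5x - 3, f'(x) = 2x + (5), f''(x) = 2
Step 1: f'(4) = 13, x_1 = 4 - 13/2 = -5/2
Step 2: f'(-5/2) = 0, x_2 = -5/2 (converged)
Newton's method converges in 1 step for quadratics.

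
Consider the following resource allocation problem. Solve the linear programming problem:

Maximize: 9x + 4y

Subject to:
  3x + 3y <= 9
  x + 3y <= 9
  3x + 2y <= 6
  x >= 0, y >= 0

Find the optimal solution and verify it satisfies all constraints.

Feasible vertices: (0, 0), (0, 3), (2, 0)
Objective 9x + 4y at each vertex:
  (0, 0): 0
  (0, 3): 12
  (2, 0): 18
Maximum is 18 at (2, 0).
Verify constraints at (x, y) = (2, 0):
  3*2 + 3*0 = 6 <= 9
  1*2 + 3*0 = 2 <= 9
  3*2 + 2*0 = 6 <= 6 (active)
  x = 2 >= 0, y = 0 >= 0. All constraints satisfied.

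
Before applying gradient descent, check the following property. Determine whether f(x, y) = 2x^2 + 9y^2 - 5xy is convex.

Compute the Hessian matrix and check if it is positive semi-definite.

f(x,y) = 2x^2 + 9y^2 - 5xy
Hessian H = [[4, -5], [-5, 18]]
trace(H) = 22, det(H) = 47
Eigenvalues: (22 +/- sqrt(296)) / 2 = 19.6, 2.398
Since both eigenvalues > 0, f is convex.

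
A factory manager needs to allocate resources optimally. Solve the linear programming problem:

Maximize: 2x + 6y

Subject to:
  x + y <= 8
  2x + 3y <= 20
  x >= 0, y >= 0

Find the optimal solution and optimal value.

Feasible vertices: (0, 0), (0, 20/3), (4, 4), (8, 0)
Objective 2x + 6y at each:
  (0, 0): 0
  (0, 20/3): 40
  (4, 4): 32
  (8, 0): 16
Maximum is 40 at (0, 20/3).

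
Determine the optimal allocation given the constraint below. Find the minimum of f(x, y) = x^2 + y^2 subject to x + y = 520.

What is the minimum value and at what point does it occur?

Substitute y = 520 - x into f(x,y) = x^2 + y^2:
g(x) = x^2 + (520 - x)^2 = 2x^2 - 1040x + 270400
g'(x) = 4x - 1040 = 0  =>  x = 260
y = 520 - 260 = 260
Minimum value = 260^2 + 260^2 = 135200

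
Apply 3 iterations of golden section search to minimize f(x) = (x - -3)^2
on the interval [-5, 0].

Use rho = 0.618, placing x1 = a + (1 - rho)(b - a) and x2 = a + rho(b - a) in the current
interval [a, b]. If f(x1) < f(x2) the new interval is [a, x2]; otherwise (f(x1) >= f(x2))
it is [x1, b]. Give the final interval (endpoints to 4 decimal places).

Golden section search for min of f(x) = (x - -3)^2 on [-5, 0].
Each step: x1 = a + (1 - rho)(b - a), x2 = a + rho(b - a); if f(x1) < f(x2) keep [a, x2], otherwise keep [x1, b].
Step 1: [-5.0000, 0.0000], x1=-3.0900 (f=0.0081), x2=-1.9100 (f=1.1881); f(x1) < f(x2) => keep [-5.0000, -1.9100]
Step 2: [-5.0000, -1.9100], x1=-3.8196 (f=0.6718), x2=-3.0904 (f=0.0082); f(x1) > f(x2) => keep [-3.8196, -1.9100]
Step 3: [-3.8196, -1.9100], x1=-3.0901 (f=0.0081), x2=-2.6395 (f=0.1300); f(x1) < f(x2) => keep [-3.8196, -2.6395]
Final interval: [-3.8196, -2.6395]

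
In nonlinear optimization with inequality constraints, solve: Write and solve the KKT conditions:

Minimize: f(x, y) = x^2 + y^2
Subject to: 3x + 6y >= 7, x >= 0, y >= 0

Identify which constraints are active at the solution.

KKT conditions for min x^2 + y^2 s.t. 3x + 6y >= 7, x >= 0, y >= 0:
Stationarity: 2x = mu*3 + mu_x, 2y = mu*6 + mu_y, with mu, mu_x, mu_y >= 0
Complementary slackness: mu*(3x + 6y - 7) = 0, mu_x*x = 0, mu_y*y = 0
(0, 0) is infeasible (3*0 + 6*0 < 7), so if mu = 0 stationarity would force x = mu_x/2 >= 0, y = mu_y/2 >= 0 with mu_x*x = mu_y*y = 0, i.e. x = y = 0: contradiction. Hence mu > 0 and 3x + 6y = 7 is active.
Try x > 0, y > 0 (so mu_x = mu_y = 0): x = 3*mu/2, y = 6*mu/2
Substitute: 3*(3*mu/2) + 6*(6*mu/2) = 7
  mu*45/2 = 7 => mu = 14/45
x* = 7/15 > 0, y* = 14/15 > 0, consistent with mu_x = mu_y = 0.
f is convex and the constraints are linear, so this KKT point is the global minimum.
f* = 49/45
Active constraints: 3x + 6y >= 7 (holds with equality, mu = 14/45 > 0); x >= 0 and y >= 0 are inactive (mu_x = mu_y = 0).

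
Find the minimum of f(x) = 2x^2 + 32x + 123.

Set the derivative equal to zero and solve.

f(x) = 2x^2 + 32x + 123
f'(x) = 4x + (32) = 0
x = -32/4 = -8
f(-8) = -5
Since f''(x) = 4 > 0, this is a minimum.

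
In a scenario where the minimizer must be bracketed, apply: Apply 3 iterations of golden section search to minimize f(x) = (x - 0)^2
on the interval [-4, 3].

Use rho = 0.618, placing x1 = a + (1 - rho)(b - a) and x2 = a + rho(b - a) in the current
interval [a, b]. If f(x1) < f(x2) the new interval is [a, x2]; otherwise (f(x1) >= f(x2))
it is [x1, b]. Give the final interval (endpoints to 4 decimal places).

Golden section search for min of f(x) = (x - 0)^2 on [-4, 3].
Each step: x1 = a + (1 - rho)(b - a), x2 = a + rho(b - a); if f(x1) < f(x2) keep [a, x2], otherwise keep [x1, b].
Step 1: [-4.0000, 3.0000], x1=-1.3260 (f=1.7583), x2=0.3260 (f=0.1063); f(x1) > f(x2) => keep [-1.3260, 3.0000]
Step 2: [-1.3260, 3.0000], x1=0.3265 (f=0.1066), x2=1.3475 (f=1.8157); f(x1) < f(x2) => keep [-1.3260, 1.3475]
Step 3: [-1.3260, 1.3475], x1=-0.3047 (f=0.0929), x2=0.3262 (f=0.1064); f(x1) < f(x2) => keep [-1.3260, 0.3262]
Final interval: [-1.3260, 0.3262]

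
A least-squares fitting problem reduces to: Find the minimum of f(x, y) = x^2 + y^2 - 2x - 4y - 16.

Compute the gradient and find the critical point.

f(x,y) = x^2 + y^2 - 2x - 4y - 16
df/dx = 2x + (-2) = 0  =>  x = 1
df/dy = 2y + (-4) = 0  =>  y = 2
f(1, 2) = 1*(1)^2 + 1*(2)^2 + -2*(1) + -4*(2) + -16 = -21
Hessian is diagonal with entries 2, 2 > 0, so this is a minimum.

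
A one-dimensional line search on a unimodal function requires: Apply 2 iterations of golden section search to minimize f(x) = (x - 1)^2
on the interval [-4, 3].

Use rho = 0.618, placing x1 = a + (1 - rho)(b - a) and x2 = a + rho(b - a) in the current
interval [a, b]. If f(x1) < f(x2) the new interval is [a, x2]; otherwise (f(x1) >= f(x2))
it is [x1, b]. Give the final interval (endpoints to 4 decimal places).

Golden section search for min of f(x) = (x - 1)^2 on [-4, 3].
Each step: x1 = a + (1 - rho)(b - a), x2 = a + rho(b - a); if f(x1) < f(x2) keep [a, x2], otherwise keep [x1, b].
Step 1: [-4.0000, 3.0000], x1=-1.3260 (f=5.4103), x2=0.3260 (f=0.4543); f(x1) > f(x2) => keep [-1.3260, 3.0000]
Step 2: [-1.3260, 3.0000], x1=0.3265 (f=0.4536), x2=1.3475 (f=0.1207); f(x1) > f(x2) => keep [0.3265, 3.0000]
Final interval: [0.3265, 3.0000]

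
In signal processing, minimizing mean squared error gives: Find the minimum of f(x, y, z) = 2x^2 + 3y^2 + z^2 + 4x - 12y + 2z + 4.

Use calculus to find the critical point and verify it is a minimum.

f(x,y,z) = 2x^2 + 3y^2 + z^2 + 4x - 12y + 2z + 4
df/dx = 4x + (4) = 0 => x = -1
df/dy = 6y + (-12) = 0 => y = 2
df/dz = 2z + (2) = 0 => z = -1
f(-1,2,-1) = 2*(-1)^2 + 3*(2)^2 + 1*(-1)^2 + 4*(-1) + -12*(2) + 2*(-1) + 4 = -11
Hessian is diagonal with entries 4, 6, 2 > 0, confirmed minimum.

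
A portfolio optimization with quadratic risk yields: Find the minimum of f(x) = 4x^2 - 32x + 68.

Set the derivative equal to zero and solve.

f(x) = 4x^2 - 32x + 68
f'(x) = 8x + (-32) = 0
x = 32/8 = 4
f(4) = 4
Since f''(x) = 8 > 0, this is a minimum.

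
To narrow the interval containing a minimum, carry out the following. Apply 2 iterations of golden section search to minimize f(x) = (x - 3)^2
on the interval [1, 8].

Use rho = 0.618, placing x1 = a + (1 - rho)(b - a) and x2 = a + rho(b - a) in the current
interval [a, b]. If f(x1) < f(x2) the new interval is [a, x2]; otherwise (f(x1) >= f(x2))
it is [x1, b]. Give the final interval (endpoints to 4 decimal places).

Golden section search for min of f(x) = (x - 3)^2 on [1, 8].
Each step: x1 = a + (1 - rho)(b - a), x2 = a + rho(b - a); if f(x1) < f(x2) keep [a, x2], otherwise keep [x1, b].
Step 1: [1.0000, 8.0000], x1=3.6740 (f=0.4543), x2=5.3260 (f=5.4103); f(x1) < f(x2) => keep [1.0000, 5.3260]
Step 2: [1.0000, 5.3260], x1=2.6525 (f=0.1207), x2=3.6735 (f=0.4536); f(x1) < f(x2) => keep [1.0000, 3.6735]
Final interval: [1.0000, 3.6735]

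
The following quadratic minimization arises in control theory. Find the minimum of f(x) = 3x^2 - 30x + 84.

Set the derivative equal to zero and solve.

f(x) = 3x^2 - 30x + 84
f'(x) = 6x + (-30) = 0
x = 30/6 = 5
f(5) = 9
Since f''(x) = 6 > 0, this is a minimum.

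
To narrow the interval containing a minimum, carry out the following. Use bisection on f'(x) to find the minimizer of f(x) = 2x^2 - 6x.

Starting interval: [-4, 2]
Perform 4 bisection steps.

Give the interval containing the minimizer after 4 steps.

Finding critical point of f(x) = 2x^2 - 6x using bisection on f'(x) = 4x + -6.
f'(x) = 0 when x = 3/2.
Starting interval: [-4, 2]
Step 1: mid = -1, f'(mid) = -10, new interval = [-1, 2]
Step 2: mid = 1/2, f'(mid) = -4, new interval = [1/2, 2]
Step 3: mid = 5/4, f'(mid) = -1, new interval = [5/4, 2]
Step 4: mid = 13/8, f'(mid) = 1/2, new interval = [5/4, 13/8]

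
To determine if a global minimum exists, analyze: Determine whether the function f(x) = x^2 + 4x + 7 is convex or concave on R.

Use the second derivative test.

f(x) = x^2 + 4x + 7
f'(x) = 2x + 4
f''(x) = 2
Since f''(x) = 2 > 0 for all x, f is convex on R.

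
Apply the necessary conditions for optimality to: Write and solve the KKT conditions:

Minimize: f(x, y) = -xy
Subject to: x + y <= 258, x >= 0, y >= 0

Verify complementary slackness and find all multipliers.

Problem: min -xy s.t. x + y <= 258 (multiplier lambda), x >= 0 (mu_x), y >= 0 (mu_y)
KKT stationarity: -y + lambda - mu_x = 0, -x + lambda - mu_y = 0, with lambda, mu_x, mu_y >= 0
Complementary slackness: lambda*(x + y - 258) = 0, mu_x*x = 0, mu_y*y = 0
If lambda = 0: y = -mu_x <= 0 and x = -mu_y <= 0 force x = y = 0 with f = 0; but x = y = 129 is feasible with f = -16641 < 0, so this is not the minimum. Hence lambda > 0 and x + y = 258.
Try x > 0, y > 0 (so mu_x = mu_y = 0): y = lambda, x = lambda => x = y = lambda
x + y = 258 => 2*lambda = 258 => lambda = 129
x* = y* = 129 > 0, consistent with mu_x = mu_y = 0.
(Any feasible point with x = 0 or y = 0 has f = 0 > -16641, so the minimum is not on those boundaries.)
min(-xy) = -16641 (i.e. max xy = 16641)
Multipliers: lambda = 129, mu_x = 0, mu_y = 0
Complementary slackness: lambda*(x + y - 258) = 129*(129 + 129 - 258) = 0, mu_x*x = 0*129 = 0, mu_y*y = 0*129 = 0. Satisfied.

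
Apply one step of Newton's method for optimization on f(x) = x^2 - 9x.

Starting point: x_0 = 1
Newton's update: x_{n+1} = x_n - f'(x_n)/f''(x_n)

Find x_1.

f(x) = x^2 - 9x
f'(x) = 2x + (-9), f''(x) = 2
Newton step: x_1 = x_0 - f'(x_0)/f''(x_0)
f'(1) = -7
x_1 = 1 - -7/2 = 9/2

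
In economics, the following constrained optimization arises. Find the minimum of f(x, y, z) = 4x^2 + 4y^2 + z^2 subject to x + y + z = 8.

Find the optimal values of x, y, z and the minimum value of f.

Using Lagrange multipliers on f = 4x^2 + 4y^2 + z^2 with constraint x + y + z = 8:
Conditions: 2*4*x = lambda, 2*4*y = lambda, 2*1*z = lambda
So x = lambda/8, y = lambda/8, z = lambda/2
Substituting into constraint: lambda * (3/4) = 8
lambda = 32/3
x = 4/3, y = 4/3, z = 16/3
Minimum value = 128/3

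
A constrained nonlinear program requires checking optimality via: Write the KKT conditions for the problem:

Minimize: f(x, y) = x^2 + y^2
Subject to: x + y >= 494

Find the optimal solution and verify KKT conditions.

KKT conditions for min x^2 + y^2 s.t. x + y >= 494:
Stationarity: 2x = mu, 2y = mu
So x = y = mu/2.
Complementary slackness: mu*(x + y - 494) = 0
Primal feasibility: x + y >= 494; dual feasibility: mu >= 0
If mu = 0 then x = y = 0, but 0 + 0 < 494 is infeasible, so the constraint is active.
Constraint active: x + y = 2*(mu/2) = 494 => mu = 494
x = y = 247, f = 122018
Verify: stationarity 2*247 = 494 = mu; primal 247 + 247 = 494 >= 494; dual mu = 494 >= 0; complementary slackness 494*(494 - 494) = 0. All KKT conditions hold.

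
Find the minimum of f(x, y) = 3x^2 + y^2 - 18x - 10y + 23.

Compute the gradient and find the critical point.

f(x,y) = 3x^2 + y^2 - 18x - 10y + 23
df/dx = 6x + (-18) = 0  =>  x = 3
df/dy = 2y + (-10) = 0  =>  y = 5
f(3, 5) = 3*(3)^2 + 1*(5)^2 + -18*(3) + -10*(5) + 23 = -29
Hessian is diagonal with entries 6, 2 > 0, so this is a minimum.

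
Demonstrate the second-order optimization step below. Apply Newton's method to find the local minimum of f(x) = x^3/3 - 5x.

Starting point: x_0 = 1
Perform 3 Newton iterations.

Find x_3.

f(x) = x^3/3 - 5x
f'(x) = x^2 - 5, f''(x) = 2x
Newton update: x_{n+1} = x_n - (x_n^2 - 5)/(2*x_n)
Step 1: x_0 = 1, f'=-4, f''=2, x_1 = 3
Step 2: x_1 = 3, f'=4, f''=6, x_2 = 7/3
Step 3: x_2 = 7/3, f'=4/9, f''=14/3, x_3 = 47/21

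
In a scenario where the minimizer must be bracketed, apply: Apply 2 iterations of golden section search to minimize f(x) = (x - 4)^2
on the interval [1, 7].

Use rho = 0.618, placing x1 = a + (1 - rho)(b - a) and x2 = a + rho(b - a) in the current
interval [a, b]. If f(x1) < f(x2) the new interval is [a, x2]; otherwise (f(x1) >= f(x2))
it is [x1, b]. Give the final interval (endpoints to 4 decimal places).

Golden section search for min of f(x) = (x - 4)^2 on [1, 7].
Each step: x1 = a + (1 - rho)(b - a), x2 = a + rho(b - a); if f(x1) < f(x2) keep [a, x2], otherwise keep [x1, b].
Step 1: [1.0000, 7.0000], x1=3.2920 (f=0.5013), x2=4.7080 (f=0.5013); f(x1) = f(x2) (tie, not '<') => keep [3.2920, 7.0000]
Step 2: [3.2920, 7.0000], x1=4.7085 (f=0.5019), x2=5.5835 (f=2.5076); f(x1) < f(x2) => keep [3.2920, 5.5835]
Final interval: [3.2920, 5.5835]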